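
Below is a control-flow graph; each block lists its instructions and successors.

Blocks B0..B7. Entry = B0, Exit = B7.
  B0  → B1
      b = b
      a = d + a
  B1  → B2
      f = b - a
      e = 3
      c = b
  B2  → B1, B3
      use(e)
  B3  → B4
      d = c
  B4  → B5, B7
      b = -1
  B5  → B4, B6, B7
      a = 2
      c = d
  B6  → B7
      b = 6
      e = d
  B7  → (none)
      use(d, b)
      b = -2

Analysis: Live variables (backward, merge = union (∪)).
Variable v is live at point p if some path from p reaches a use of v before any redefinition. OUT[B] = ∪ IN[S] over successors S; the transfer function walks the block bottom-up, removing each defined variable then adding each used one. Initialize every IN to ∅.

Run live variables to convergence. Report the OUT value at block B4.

Answer: {b, d}

Working:
Converged values:
  B0: | IN={a, b, d} | OUT={a, b}
  B1: | IN={a, b} | OUT={a, b, c, e}
  B2: | IN={a, b, c, e} | OUT={a, b, c}
  B3: | IN={c} | OUT={d}
  B4: | IN={d} | OUT={b, d}
  B5: | IN={b, d} | OUT={b, d}
  B6: | IN={d} | OUT={b, d}
  B7: | IN={b, d} | OUT={}

Merge at B4: OUT[B4] = IN[B5] ⊔ IN[B7] = {b, d}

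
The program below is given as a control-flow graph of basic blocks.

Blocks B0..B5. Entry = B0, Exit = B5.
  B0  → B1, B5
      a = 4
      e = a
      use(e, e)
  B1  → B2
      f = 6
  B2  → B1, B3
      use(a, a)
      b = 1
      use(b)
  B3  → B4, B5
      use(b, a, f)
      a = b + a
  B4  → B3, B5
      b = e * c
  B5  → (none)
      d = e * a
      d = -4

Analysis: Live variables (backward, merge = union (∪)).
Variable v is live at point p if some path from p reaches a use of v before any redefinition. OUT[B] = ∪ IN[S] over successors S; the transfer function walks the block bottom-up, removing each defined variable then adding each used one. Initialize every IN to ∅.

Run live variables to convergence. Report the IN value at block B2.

Per-block solution:
  B0:   IN={c}   OUT={a, c, e}
  B1:   IN={a, c, e}   OUT={a, c, e, f}
  B2:   IN={a, c, e, f}   OUT={a, b, c, e, f}
  B3:   IN={a, b, c, e, f}   OUT={a, c, e, f}
  B4:   IN={a, c, e, f}   OUT={a, b, c, e, f}
  B5:   IN={a, e}   OUT={}

Merge at B2: OUT[B2] = IN[B1] ⊔ IN[B3] = {a, b, c, e, f}
Applying B2's transfer function to that OUT value gives IN[B2] (row B2 above).

Answer: {a, c, e, f}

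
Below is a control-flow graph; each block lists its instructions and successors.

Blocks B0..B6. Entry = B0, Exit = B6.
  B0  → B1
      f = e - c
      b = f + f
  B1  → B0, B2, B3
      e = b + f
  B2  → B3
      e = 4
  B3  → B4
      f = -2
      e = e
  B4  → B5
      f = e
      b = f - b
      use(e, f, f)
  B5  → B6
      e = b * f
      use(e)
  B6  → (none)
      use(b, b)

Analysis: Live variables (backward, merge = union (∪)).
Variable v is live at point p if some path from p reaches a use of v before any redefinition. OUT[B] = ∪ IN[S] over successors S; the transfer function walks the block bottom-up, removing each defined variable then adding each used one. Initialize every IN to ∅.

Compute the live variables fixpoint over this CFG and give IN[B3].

Answer: {b, e}

Trace:
Fixpoint table:
  B0: | IN={c, e} | OUT={b, c, f}
  B1: | IN={b, c, f} | OUT={b, c, e}
  B2: | IN={b} | OUT={b, e}
  B3: | IN={b, e} | OUT={b, e}
  B4: | IN={b, e} | OUT={b, f}
  B5: | IN={b, f} | OUT={b}
  B6: | IN={b} | OUT={}

Merge at B3: OUT[B3] = IN[B4] = {b, e}
Applying B3's transfer function to that OUT value gives IN[B3] (row B3 above).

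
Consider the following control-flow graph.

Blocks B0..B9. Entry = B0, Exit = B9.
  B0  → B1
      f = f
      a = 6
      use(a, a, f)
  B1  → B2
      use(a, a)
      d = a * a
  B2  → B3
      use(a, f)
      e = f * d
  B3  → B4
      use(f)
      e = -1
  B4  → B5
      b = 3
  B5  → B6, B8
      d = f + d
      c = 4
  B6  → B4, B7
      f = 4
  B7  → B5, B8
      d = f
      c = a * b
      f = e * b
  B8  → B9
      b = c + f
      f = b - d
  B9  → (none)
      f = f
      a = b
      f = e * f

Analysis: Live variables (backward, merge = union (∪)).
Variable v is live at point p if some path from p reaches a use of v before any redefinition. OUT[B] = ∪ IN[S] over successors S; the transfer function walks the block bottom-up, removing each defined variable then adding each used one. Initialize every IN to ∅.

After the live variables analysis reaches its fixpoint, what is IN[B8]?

Fixpoint table:
  B0:  IN={f}  OUT={a, f}
  B1:  IN={a, f}  OUT={a, d, f}
  B2:  IN={a, d, f}  OUT={a, d, f}
  B3:  IN={a, d, f}  OUT={a, d, e, f}
  B4:  IN={a, d, e, f}  OUT={a, b, d, e, f}
  B5:  IN={a, b, d, e, f}  OUT={a, b, c, d, e, f}
  B6:  IN={a, b, d, e}  OUT={a, b, d, e, f}
  B7:  IN={a, b, e, f}  OUT={a, b, c, d, e, f}
  B8:  IN={c, d, e, f}  OUT={b, e, f}
  B9:  IN={b, e, f}  OUT={}

Merge at B8: OUT[B8] = IN[B9] = {b, e, f}
Applying B8's transfer function to that OUT value gives IN[B8] (row B8 above).

Answer: {c, d, e, f}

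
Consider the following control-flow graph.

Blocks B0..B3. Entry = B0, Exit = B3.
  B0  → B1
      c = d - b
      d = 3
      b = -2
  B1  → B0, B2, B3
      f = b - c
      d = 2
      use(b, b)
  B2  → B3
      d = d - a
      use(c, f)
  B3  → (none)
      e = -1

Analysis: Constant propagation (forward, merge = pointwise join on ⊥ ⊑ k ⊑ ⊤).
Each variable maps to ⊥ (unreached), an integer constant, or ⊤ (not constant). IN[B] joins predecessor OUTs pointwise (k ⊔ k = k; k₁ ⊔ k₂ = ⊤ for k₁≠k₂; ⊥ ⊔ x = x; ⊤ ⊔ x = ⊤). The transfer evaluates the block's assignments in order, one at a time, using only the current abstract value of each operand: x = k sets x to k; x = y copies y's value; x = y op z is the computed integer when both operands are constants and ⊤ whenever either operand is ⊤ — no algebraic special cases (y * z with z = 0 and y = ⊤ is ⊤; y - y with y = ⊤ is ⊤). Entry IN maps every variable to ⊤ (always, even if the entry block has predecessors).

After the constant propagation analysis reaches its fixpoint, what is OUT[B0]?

Answer: {a: ⊤, b: -2, c: ⊤, d: 3, e: ⊤, f: ⊤}

Working:
Converged values:
  B0:  IN=(all ⊤)  OUT={b:-2, d:3; rest ⊤}
  B1:  IN={b:-2, d:3; rest ⊤}  OUT={b:-2, d:2; rest ⊤}
  B2:  IN={b:-2, d:2; rest ⊤}  OUT={b:-2; rest ⊤}
  B3:  IN={b:-2; rest ⊤}  OUT={b:-2, e:-1; rest ⊤}

Merge at B0 (entry node, so the boundary value (all ⊤) is joined with the incoming edge(s)): IN[B0] = (all ⊤) ⊔ OUT[B1] = {a: ⊤, b: ⊤, c: ⊤, d: ⊤, e: ⊤, f: ⊤}
Applying B0's transfer function to that IN value gives OUT[B0] (row B0 above).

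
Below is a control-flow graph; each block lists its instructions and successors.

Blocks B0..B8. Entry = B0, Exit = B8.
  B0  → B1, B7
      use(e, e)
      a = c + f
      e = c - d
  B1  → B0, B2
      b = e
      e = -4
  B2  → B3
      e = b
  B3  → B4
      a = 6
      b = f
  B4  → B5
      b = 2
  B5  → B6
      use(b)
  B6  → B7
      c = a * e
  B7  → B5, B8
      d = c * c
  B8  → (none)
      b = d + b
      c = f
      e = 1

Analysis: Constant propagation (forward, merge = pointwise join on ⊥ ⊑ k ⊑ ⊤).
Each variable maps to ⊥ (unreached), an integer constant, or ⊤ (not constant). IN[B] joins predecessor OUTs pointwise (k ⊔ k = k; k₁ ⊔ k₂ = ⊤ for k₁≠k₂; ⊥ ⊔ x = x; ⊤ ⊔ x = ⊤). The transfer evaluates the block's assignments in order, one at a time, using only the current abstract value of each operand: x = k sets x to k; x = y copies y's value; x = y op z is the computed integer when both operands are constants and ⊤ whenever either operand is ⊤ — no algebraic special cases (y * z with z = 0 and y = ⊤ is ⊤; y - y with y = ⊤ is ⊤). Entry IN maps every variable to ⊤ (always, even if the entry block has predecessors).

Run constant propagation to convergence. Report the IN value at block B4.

Per-block solution:
  B0:  IN=(all ⊤)  OUT=(all ⊤)
  B1:  IN=(all ⊤)  OUT={e:-4; rest ⊤}
  B2:  IN={e:-4; rest ⊤}  OUT=(all ⊤)
  B3:  IN=(all ⊤)  OUT={a:6; rest ⊤}
  B4:  IN={a:6; rest ⊤}  OUT={a:6, b:2; rest ⊤}
  B5:  IN=(all ⊤)  OUT=(all ⊤)
  B6:  IN=(all ⊤)  OUT=(all ⊤)
  B7:  IN=(all ⊤)  OUT=(all ⊤)
  B8:  IN=(all ⊤)  OUT={e:1; rest ⊤}

Merge at B4: IN[B4] = OUT[B3] = {a: 6, b: ⊤, c: ⊤, d: ⊤, e: ⊤, f: ⊤}

Answer: {a: 6, b: ⊤, c: ⊤, d: ⊤, e: ⊤, f: ⊤}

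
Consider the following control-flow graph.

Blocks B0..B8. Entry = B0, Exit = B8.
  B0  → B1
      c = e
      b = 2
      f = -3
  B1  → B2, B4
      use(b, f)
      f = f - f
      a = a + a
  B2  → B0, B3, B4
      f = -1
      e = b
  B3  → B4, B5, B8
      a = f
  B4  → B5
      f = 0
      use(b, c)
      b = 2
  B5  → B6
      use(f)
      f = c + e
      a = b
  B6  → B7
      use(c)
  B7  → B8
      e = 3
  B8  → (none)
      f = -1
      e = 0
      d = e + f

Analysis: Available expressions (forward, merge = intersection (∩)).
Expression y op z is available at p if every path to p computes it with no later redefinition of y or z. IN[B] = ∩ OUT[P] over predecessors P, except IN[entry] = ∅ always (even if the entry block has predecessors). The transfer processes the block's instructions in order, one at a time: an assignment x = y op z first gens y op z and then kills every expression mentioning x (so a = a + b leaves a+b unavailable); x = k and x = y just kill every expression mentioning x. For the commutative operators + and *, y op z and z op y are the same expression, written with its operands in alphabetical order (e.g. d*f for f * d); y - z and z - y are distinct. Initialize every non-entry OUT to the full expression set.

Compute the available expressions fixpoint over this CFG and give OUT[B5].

Per-block solution:
  B0:   IN={}   OUT={}
  B1:   IN={}   OUT={}
  B2:   IN={}   OUT={}
  B3:   IN={}   OUT={}
  B4:   IN={}   OUT={}
  B5:   IN={}   OUT={c+e}
  B6:   IN={c+e}   OUT={c+e}
  B7:   IN={c+e}   OUT={}
  B8:   IN={}   OUT={e+f}

Merge at B5: IN[B5] = OUT[B3] ∩ OUT[B4] = {}
Applying B5's transfer function to that IN value gives OUT[B5] (row B5 above).

Answer: {c+e}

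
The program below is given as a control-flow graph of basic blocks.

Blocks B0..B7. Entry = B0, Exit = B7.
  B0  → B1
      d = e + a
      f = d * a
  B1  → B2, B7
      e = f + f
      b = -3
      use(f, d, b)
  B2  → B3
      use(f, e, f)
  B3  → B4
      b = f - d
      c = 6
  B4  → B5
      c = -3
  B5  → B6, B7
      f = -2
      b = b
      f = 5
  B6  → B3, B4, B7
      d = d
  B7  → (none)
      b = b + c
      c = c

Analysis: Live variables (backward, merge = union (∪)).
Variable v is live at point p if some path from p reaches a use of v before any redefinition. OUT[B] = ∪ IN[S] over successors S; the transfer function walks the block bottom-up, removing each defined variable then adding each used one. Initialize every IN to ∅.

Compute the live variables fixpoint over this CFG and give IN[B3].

Converged values:
  B0:   IN={a, c, e}   OUT={c, d, f}
  B1:   IN={c, d, f}   OUT={b, c, d, e, f}
  B2:   IN={d, e, f}   OUT={d, f}
  B3:   IN={d, f}   OUT={b, d}
  B4:   IN={b, d}   OUT={b, c, d}
  B5:   IN={b, c, d}   OUT={b, c, d, f}
  B6:   IN={b, c, d, f}   OUT={b, c, d, f}
  B7:   IN={b, c}   OUT={}

Merge at B3: OUT[B3] = IN[B4] = {b, d}
Applying B3's transfer function to that OUT value gives IN[B3] (row B3 above).

Answer: {d, f}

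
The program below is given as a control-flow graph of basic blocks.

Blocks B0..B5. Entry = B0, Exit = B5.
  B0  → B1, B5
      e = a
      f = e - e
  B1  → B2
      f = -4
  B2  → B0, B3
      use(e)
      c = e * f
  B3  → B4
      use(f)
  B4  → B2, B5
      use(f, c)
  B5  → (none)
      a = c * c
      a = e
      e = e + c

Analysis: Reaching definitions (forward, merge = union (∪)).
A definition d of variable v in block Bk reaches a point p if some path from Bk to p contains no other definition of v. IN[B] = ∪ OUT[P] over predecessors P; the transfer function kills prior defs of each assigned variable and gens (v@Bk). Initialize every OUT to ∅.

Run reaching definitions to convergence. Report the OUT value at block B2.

Answer: {c@B2, e@B0, f@B1}

Derivation:
Per-block solution:
  B0: | IN={c@B2, e@B0, f@B1} | OUT={c@B2, e@B0, f@B0}
  B1: | IN={c@B2, e@B0, f@B0} | OUT={c@B2, e@B0, f@B1}
  B2: | IN={c@B2, e@B0, f@B1} | OUT={c@B2, e@B0, f@B1}
  B3: | IN={c@B2, e@B0, f@B1} | OUT={c@B2, e@B0, f@B1}
  B4: | IN={c@B2, e@B0, f@B1} | OUT={c@B2, e@B0, f@B1}
  B5: | IN={c@B2, e@B0, f@B0, f@B1} | OUT={a@B5, c@B2, e@B5, f@B0, f@B1}

Merge at B2: IN[B2] = OUT[B1] ⊔ OUT[B4] = {c@B2, e@B0, f@B1}
Applying B2's transfer function to that IN value gives OUT[B2] (row B2 above).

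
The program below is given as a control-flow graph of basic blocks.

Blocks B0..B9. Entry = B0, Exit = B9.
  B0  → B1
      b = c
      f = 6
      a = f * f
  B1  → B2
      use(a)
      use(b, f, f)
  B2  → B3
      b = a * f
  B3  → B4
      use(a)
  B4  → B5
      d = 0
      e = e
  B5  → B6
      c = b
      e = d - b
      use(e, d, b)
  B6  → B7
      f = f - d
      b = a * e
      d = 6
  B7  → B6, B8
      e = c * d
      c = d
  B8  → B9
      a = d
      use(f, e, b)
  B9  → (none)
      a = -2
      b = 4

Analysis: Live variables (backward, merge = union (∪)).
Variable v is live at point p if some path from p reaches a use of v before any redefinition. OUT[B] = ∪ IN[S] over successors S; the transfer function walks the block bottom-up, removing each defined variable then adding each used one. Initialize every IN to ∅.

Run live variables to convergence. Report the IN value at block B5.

Converged values:
  B0:  IN={c, e}  OUT={a, b, e, f}
  B1:  IN={a, b, e, f}  OUT={a, e, f}
  B2:  IN={a, e, f}  OUT={a, b, e, f}
  B3:  IN={a, b, e, f}  OUT={a, b, e, f}
  B4:  IN={a, b, e, f}  OUT={a, b, d, f}
  B5:  IN={a, b, d, f}  OUT={a, c, d, e, f}
  B6:  IN={a, c, d, e, f}  OUT={a, b, c, d, f}
  B7:  IN={a, b, c, d, f}  OUT={a, b, c, d, e, f}
  B8:  IN={b, d, e, f}  OUT={}
  B9:  IN={}  OUT={}

Merge at B5: OUT[B5] = IN[B6] = {a, c, d, e, f}
Applying B5's transfer function to that OUT value gives IN[B5] (row B5 above).

Answer: {a, b, d, f}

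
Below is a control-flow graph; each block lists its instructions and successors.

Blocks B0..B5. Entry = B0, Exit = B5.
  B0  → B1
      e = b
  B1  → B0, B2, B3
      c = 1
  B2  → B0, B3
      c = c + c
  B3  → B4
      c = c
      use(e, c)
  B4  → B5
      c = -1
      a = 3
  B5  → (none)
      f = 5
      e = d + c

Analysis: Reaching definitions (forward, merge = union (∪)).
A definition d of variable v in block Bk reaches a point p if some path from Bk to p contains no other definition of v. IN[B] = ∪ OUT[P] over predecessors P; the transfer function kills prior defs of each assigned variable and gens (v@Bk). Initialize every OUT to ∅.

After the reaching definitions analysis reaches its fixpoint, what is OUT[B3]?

Answer: {c@B3, e@B0}

Working:
Fixpoint table:
  B0:   IN={c@B1, c@B2, e@B0}   OUT={c@B1, c@B2, e@B0}
  B1:   IN={c@B1, c@B2, e@B0}   OUT={c@B1, e@B0}
  B2:   IN={c@B1, e@B0}   OUT={c@B2, e@B0}
  B3:   IN={c@B1, c@B2, e@B0}   OUT={c@B3, e@B0}
  B4:   IN={c@B3, e@B0}   OUT={a@B4, c@B4, e@B0}
  B5:   IN={a@B4, c@B4, e@B0}   OUT={a@B4, c@B4, e@B5, f@B5}

Merge at B3: IN[B3] = OUT[B1] ⊔ OUT[B2] = {c@B1, c@B2, e@B0}
Applying B3's transfer function to that IN value gives OUT[B3] (row B3 above).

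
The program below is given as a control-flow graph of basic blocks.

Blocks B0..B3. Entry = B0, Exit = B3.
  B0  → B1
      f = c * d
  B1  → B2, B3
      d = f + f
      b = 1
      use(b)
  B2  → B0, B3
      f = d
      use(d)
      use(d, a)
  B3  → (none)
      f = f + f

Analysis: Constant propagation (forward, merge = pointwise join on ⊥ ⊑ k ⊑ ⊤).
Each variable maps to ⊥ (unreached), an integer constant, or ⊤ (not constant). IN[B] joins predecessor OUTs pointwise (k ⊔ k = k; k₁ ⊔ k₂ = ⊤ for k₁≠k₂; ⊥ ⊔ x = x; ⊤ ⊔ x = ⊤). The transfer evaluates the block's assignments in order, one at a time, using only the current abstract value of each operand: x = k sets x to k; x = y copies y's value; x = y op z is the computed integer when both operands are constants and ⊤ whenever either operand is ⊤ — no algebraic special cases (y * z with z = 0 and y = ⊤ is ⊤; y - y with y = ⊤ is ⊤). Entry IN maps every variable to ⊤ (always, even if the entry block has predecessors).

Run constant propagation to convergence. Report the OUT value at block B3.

Answer: {a: ⊤, b: 1, c: ⊤, d: ⊤, e: ⊤, f: ⊤}

Trace:
Fixpoint table:
  B0:  IN=(all ⊤)  OUT=(all ⊤)
  B1:  IN=(all ⊤)  OUT={b:1; rest ⊤}
  B2:  IN={b:1; rest ⊤}  OUT={b:1; rest ⊤}
  B3:  IN={b:1; rest ⊤}  OUT={b:1; rest ⊤}

Merge at B3: IN[B3] = OUT[B1] ⊔ OUT[B2] = {a: ⊤, b: 1, c: ⊤, d: ⊤, e: ⊤, f: ⊤}
Applying B3's transfer function to that IN value gives OUT[B3] (row B3 above).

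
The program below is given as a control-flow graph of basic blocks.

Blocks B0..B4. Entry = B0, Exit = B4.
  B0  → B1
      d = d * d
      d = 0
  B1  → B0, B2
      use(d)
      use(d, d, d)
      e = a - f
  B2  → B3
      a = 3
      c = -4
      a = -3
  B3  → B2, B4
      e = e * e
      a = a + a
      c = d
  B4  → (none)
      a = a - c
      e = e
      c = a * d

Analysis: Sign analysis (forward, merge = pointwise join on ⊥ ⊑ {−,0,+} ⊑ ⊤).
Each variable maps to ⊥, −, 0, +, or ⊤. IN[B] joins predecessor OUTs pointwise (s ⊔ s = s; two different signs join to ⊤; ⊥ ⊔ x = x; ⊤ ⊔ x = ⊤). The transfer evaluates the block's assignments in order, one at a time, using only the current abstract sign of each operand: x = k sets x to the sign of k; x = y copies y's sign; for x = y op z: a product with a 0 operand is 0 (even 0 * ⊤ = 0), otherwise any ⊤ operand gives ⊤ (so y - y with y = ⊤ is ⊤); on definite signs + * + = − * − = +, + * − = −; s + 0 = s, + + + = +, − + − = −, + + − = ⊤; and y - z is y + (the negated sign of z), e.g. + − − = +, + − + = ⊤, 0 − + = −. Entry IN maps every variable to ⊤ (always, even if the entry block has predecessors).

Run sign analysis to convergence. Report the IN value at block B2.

Fixpoint table:
  B0:   IN=(all ⊤)   OUT={d:0; rest ⊤}
  B1:   IN={d:0; rest ⊤}   OUT={d:0; rest ⊤}
  B2:   IN={d:0; rest ⊤}   OUT={a:-, c:-, d:0; rest ⊤}
  B3:   IN={a:-, c:-, d:0; rest ⊤}   OUT={a:-, c:0, d:0; rest ⊤}
  B4:   IN={a:-, c:0, d:0; rest ⊤}   OUT={a:-, c:0, d:0; rest ⊤}

Merge at B2: IN[B2] = OUT[B1] ⊔ OUT[B3] = {a: ⊤, b: ⊤, c: ⊤, d: 0, e: ⊤, f: ⊤}

Answer: {a: ⊤, b: ⊤, c: ⊤, d: 0, e: ⊤, f: ⊤}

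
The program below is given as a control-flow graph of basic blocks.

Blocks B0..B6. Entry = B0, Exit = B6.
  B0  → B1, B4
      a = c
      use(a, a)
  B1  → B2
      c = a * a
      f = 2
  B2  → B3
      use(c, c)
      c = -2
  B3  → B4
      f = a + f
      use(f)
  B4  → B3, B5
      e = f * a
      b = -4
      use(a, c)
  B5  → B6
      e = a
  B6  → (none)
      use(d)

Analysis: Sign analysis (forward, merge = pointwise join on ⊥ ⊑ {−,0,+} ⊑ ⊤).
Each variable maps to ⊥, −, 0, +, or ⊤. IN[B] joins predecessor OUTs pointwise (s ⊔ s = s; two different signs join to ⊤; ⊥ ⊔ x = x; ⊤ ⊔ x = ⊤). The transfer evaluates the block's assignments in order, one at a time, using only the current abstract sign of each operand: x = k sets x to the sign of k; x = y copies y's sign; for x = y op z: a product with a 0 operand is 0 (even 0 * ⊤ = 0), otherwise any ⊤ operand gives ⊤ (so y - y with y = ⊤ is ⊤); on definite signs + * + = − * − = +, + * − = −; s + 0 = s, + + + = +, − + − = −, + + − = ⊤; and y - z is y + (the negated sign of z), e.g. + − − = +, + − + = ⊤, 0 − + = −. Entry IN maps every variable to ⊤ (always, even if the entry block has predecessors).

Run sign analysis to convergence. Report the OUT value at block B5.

Fixpoint table:
  B0:  IN=(all ⊤)  OUT=(all ⊤)
  B1:  IN=(all ⊤)  OUT={f:+; rest ⊤}
  B2:  IN={f:+; rest ⊤}  OUT={c:-, f:+; rest ⊤}
  B3:  IN=(all ⊤)  OUT=(all ⊤)
  B4:  IN=(all ⊤)  OUT={b:-; rest ⊤}
  B5:  IN={b:-; rest ⊤}  OUT={b:-; rest ⊤}
  B6:  IN={b:-; rest ⊤}  OUT={b:-; rest ⊤}

Merge at B5: IN[B5] = OUT[B4] = {a: ⊤, b: -, c: ⊤, d: ⊤, e: ⊤, f: ⊤}
Applying B5's transfer function to that IN value gives OUT[B5] (row B5 above).

Answer: {a: ⊤, b: -, c: ⊤, d: ⊤, e: ⊤, f: ⊤}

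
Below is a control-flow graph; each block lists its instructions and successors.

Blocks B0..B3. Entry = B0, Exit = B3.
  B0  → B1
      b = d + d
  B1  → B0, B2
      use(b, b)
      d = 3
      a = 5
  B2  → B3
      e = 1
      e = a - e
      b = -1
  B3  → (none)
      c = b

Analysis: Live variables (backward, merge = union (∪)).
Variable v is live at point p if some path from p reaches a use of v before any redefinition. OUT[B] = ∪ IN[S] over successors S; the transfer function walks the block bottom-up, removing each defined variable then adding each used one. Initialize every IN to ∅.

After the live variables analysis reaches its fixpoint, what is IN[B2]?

Answer: {a}

Trace:
Per-block solution:
  B0: | IN={d} | OUT={b}
  B1: | IN={b} | OUT={a, d}
  B2: | IN={a} | OUT={b}
  B3: | IN={b} | OUT={}

Merge at B2: OUT[B2] = IN[B3] = {b}
Applying B2's transfer function to that OUT value gives IN[B2] (row B2 above).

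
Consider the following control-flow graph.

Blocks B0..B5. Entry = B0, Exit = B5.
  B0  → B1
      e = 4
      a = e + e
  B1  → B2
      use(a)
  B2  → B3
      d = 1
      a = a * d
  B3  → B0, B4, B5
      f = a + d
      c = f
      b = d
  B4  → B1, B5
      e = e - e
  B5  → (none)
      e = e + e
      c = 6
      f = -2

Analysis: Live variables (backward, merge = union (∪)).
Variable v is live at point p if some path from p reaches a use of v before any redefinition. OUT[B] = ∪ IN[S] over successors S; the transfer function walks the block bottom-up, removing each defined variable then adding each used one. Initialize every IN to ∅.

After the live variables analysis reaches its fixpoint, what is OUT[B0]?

Answer: {a, e}

Derivation:
Per-block solution:
  B0:   IN={}   OUT={a, e}
  B1:   IN={a, e}   OUT={a, e}
  B2:   IN={a, e}   OUT={a, d, e}
  B3:   IN={a, d, e}   OUT={a, e}
  B4:   IN={a, e}   OUT={a, e}
  B5:   IN={e}   OUT={}

Merge at B0: OUT[B0] = IN[B1] = {a, e}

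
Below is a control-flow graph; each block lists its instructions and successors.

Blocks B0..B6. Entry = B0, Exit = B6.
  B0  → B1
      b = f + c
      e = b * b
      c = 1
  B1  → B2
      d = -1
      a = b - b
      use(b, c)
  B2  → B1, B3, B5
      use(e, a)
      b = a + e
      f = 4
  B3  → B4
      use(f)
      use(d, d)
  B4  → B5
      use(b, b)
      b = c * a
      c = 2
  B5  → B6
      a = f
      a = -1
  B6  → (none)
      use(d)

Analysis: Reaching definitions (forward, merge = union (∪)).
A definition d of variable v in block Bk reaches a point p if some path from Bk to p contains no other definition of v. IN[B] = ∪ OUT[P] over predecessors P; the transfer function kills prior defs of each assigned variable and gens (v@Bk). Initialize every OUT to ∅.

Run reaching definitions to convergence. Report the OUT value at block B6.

Fixpoint table:
  B0:  IN={}  OUT={b@B0, c@B0, e@B0}
  B1:  IN={a@B1, b@B0, b@B2, c@B0, d@B1, e@B0, f@B2}  OUT={a@B1, b@B0, b@B2, c@B0, d@B1, e@B0, f@B2}
  B2:  IN={a@B1, b@B0, b@B2, c@B0, d@B1, e@B0, f@B2}  OUT={a@B1, b@B2, c@B0, d@B1, e@B0, f@B2}
  B3:  IN={a@B1, b@B2, c@B0, d@B1, e@B0, f@B2}  OUT={a@B1, b@B2, c@B0, d@B1, e@B0, f@B2}
  B4:  IN={a@B1, b@B2, c@B0, d@B1, e@B0, f@B2}  OUT={a@B1, b@B4, c@B4, d@B1, e@B0, f@B2}
  B5:  IN={a@B1, b@B2, b@B4, c@B0, c@B4, d@B1, e@B0, f@B2}  OUT={a@B5, b@B2, b@B4, c@B0, c@B4, d@B1, e@B0, f@B2}
  B6:  IN={a@B5, b@B2, b@B4, c@B0, c@B4, d@B1, e@B0, f@B2}  OUT={a@B5, b@B2, b@B4, c@B0, c@B4, d@B1, e@B0, f@B2}

Merge at B6: IN[B6] = OUT[B5] = {a@B5, b@B2, b@B4, c@B0, c@B4, d@B1, e@B0, f@B2}
Applying B6's transfer function to that IN value gives OUT[B6] (row B6 above).

Answer: {a@B5, b@B2, b@B4, c@B0, c@B4, d@B1, e@B0, f@B2}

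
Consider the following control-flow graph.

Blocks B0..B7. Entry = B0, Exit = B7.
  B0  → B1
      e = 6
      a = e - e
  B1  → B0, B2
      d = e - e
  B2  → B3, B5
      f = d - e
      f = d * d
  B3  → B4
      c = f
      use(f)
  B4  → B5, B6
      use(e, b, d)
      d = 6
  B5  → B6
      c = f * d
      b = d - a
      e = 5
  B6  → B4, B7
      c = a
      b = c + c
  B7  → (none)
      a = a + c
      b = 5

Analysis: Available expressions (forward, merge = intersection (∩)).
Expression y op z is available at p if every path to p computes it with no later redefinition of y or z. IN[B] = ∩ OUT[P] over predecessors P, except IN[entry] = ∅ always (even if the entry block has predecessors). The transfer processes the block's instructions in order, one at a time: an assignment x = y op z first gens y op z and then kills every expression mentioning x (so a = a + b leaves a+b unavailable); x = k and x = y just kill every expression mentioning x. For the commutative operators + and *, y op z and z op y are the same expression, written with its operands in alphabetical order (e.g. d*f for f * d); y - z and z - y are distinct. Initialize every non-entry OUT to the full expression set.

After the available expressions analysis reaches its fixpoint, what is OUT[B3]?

Answer: {d*d, d-e, e-e}

Derivation:
Converged values:
  B0:  IN={}  OUT={e-e}
  B1:  IN={e-e}  OUT={e-e}
  B2:  IN={e-e}  OUT={d*d, d-e, e-e}
  B3:  IN={d*d, d-e, e-e}  OUT={d*d, d-e, e-e}
  B4:  IN={}  OUT={}
  B5:  IN={}  OUT={d*f, d-a}
  B6:  IN={}  OUT={c+c}
  B7:  IN={c+c}  OUT={c+c}

Merge at B3: IN[B3] = OUT[B2] = {d*d, d-e, e-e}
Applying B3's transfer function to that IN value gives OUT[B3] (row B3 above).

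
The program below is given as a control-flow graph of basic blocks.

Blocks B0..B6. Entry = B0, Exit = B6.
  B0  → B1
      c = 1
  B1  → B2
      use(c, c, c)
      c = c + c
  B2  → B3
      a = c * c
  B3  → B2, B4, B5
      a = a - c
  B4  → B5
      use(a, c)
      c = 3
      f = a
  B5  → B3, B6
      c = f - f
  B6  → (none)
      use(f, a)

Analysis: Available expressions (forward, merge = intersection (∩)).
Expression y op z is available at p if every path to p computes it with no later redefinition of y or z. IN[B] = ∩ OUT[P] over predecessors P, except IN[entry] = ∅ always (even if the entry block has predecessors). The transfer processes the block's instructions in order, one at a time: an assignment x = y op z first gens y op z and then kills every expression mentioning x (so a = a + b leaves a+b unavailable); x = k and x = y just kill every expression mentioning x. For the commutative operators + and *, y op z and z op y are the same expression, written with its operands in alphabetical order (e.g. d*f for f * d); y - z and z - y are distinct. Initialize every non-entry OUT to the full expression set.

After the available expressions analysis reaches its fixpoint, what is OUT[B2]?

Answer: {c*c}

Trace:
Per-block solution:
  B0:   IN={}   OUT={}
  B1:   IN={}   OUT={}
  B2:   IN={}   OUT={c*c}
  B3:   IN={}   OUT={}
  B4:   IN={}   OUT={}
  B5:   IN={}   OUT={f-f}
  B6:   IN={f-f}   OUT={f-f}

Merge at B2: IN[B2] = OUT[B1] ∩ OUT[B3] = {}
Applying B2's transfer function to that IN value gives OUT[B2] (row B2 above).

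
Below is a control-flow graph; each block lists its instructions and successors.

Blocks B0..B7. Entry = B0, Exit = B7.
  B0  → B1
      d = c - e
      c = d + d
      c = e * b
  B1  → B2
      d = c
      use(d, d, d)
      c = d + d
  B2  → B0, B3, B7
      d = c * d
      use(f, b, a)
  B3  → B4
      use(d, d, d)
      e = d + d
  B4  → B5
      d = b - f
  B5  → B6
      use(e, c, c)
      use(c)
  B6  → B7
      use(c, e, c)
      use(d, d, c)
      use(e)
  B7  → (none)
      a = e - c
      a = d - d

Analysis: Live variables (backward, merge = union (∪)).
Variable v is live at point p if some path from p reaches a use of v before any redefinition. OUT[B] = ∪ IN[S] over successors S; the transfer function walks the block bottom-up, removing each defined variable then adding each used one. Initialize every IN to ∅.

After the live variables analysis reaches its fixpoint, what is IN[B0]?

Answer: {a, b, c, e, f}

Trace:
Fixpoint table:
  B0:   IN={a, b, c, e, f}   OUT={a, b, c, e, f}
  B1:   IN={a, b, c, e, f}   OUT={a, b, c, d, e, f}
  B2:   IN={a, b, c, d, e, f}   OUT={a, b, c, d, e, f}
  B3:   IN={b, c, d, f}   OUT={b, c, e, f}
  B4:   IN={b, c, e, f}   OUT={c, d, e}
  B5:   IN={c, d, e}   OUT={c, d, e}
  B6:   IN={c, d, e}   OUT={c, d, e}
  B7:   IN={c, d, e}   OUT={}

Merge at B0: OUT[B0] = IN[B1] = {a, b, c, e, f}
Applying B0's transfer function to that OUT value gives IN[B0] (row B0 above).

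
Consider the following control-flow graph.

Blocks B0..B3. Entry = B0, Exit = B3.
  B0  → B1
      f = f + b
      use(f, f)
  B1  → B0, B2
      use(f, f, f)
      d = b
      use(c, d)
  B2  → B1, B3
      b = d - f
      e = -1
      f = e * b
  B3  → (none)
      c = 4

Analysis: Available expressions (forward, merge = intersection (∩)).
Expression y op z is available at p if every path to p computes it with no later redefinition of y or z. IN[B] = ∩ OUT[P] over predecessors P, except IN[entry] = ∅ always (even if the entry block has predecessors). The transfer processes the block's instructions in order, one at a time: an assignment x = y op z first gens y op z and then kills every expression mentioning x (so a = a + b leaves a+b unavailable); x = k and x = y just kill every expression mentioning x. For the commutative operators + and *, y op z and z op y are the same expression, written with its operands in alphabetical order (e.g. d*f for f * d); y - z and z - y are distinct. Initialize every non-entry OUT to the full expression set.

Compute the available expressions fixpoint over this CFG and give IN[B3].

Answer: {b*e}

Derivation:
Per-block solution:
  B0: | IN={} | OUT={}
  B1: | IN={} | OUT={}
  B2: | IN={} | OUT={b*e}
  B3: | IN={b*e} | OUT={b*e}

Merge at B3: IN[B3] = OUT[B2] = {b*e}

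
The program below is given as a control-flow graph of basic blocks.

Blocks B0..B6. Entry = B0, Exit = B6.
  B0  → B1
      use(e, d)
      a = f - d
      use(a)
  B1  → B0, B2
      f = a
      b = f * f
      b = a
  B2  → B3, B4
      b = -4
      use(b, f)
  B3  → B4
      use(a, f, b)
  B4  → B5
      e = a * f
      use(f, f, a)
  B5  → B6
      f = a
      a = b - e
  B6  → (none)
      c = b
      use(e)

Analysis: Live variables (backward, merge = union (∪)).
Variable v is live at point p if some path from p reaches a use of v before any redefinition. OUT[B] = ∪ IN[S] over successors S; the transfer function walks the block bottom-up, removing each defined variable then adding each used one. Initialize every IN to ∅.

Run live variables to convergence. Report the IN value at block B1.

Converged values:
  B0: | IN={d, e, f} | OUT={a, d, e}
  B1: | IN={a, d, e} | OUT={a, d, e, f}
  B2: | IN={a, f} | OUT={a, b, f}
  B3: | IN={a, b, f} | OUT={a, b, f}
  B4: | IN={a, b, f} | OUT={a, b, e}
  B5: | IN={a, b, e} | OUT={b, e}
  B6: | IN={b, e} | OUT={}

Merge at B1: OUT[B1] = IN[B0] ⊔ IN[B2] = {a, d, e, f}
Applying B1's transfer function to that OUT value gives IN[B1] (row B1 above).

Answer: {a, d, e}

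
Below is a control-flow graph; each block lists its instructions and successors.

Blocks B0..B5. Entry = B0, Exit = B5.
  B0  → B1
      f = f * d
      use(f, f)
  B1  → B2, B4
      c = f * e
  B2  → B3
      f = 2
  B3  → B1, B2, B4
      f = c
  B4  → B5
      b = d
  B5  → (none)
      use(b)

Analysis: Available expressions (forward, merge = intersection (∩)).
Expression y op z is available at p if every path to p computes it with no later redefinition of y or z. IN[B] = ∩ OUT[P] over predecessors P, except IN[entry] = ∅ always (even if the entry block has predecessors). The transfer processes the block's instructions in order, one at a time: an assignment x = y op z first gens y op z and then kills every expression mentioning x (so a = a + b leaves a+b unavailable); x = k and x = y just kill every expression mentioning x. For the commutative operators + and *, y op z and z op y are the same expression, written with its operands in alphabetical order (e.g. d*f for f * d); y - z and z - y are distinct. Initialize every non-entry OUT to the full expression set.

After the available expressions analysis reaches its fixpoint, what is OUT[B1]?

Answer: {e*f}

Trace:
Fixpoint table:
  B0:   IN={}   OUT={}
  B1:   IN={}   OUT={e*f}
  B2:   IN={}   OUT={}
  B3:   IN={}   OUT={}
  B4:   IN={}   OUT={}
  B5:   IN={}   OUT={}

Merge at B1: IN[B1] = OUT[B0] ∩ OUT[B3] = {}
Applying B1's transfer function to that IN value gives OUT[B1] (row B1 above).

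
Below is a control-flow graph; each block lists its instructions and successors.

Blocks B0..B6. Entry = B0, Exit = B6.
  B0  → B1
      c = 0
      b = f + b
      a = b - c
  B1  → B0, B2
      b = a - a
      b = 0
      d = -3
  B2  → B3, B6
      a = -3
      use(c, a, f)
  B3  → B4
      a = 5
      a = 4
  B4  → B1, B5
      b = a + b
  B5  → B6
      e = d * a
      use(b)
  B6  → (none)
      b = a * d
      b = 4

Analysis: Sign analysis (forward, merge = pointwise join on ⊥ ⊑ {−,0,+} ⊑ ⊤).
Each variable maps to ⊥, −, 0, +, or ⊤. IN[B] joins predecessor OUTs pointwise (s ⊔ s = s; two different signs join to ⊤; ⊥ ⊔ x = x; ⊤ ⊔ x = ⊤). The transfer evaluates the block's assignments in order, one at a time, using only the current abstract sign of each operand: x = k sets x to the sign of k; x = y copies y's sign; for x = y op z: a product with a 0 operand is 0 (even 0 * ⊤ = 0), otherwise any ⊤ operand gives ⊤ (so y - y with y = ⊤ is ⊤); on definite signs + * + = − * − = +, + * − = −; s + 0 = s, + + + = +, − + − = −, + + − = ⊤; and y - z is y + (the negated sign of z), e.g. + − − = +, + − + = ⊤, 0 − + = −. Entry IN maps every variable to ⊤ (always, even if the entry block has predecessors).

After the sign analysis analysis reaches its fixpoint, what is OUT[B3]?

Converged values:
  B0:   IN=(all ⊤)   OUT={c:0; rest ⊤}
  B1:   IN={c:0; rest ⊤}   OUT={b:0, c:0, d:-; rest ⊤}
  B2:   IN={b:0, c:0, d:-; rest ⊤}   OUT={a:-, b:0, c:0, d:-; rest ⊤}
  B3:   IN={a:-, b:0, c:0, d:-; rest ⊤}   OUT={a:+, b:0, c:0, d:-; rest ⊤}
  B4:   IN={a:+, b:0, c:0, d:-; rest ⊤}   OUT={a:+, b:+, c:0, d:-; rest ⊤}
  B5:   IN={a:+, b:+, c:0, d:-; rest ⊤}   OUT={a:+, b:+, c:0, d:-, e:-; rest ⊤}
  B6:   IN={c:0, d:-; rest ⊤}   OUT={b:+, c:0, d:-; rest ⊤}

Merge at B3: IN[B3] = OUT[B2] = {a: -, b: 0, c: 0, d: -, e: ⊤, f: ⊤}
Applying B3's transfer function to that IN value gives OUT[B3] (row B3 above).

Answer: {a: +, b: 0, c: 0, d: -, e: ⊤, f: ⊤}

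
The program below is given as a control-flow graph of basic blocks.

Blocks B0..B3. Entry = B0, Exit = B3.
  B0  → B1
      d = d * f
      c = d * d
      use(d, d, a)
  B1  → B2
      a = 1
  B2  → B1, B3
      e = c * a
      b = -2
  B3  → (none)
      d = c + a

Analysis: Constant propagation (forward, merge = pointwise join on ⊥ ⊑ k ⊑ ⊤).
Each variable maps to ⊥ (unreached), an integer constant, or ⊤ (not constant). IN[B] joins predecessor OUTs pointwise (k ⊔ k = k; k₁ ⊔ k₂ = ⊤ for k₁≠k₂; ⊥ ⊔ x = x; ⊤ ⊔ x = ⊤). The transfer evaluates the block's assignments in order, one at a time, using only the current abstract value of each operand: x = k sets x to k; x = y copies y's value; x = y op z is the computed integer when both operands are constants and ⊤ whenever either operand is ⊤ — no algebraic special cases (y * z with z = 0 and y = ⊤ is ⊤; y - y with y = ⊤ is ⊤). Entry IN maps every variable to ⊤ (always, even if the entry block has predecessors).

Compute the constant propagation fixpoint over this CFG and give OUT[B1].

Converged values:
  B0:  IN=(all ⊤)  OUT=(all ⊤)
  B1:  IN=(all ⊤)  OUT={a:1; rest ⊤}
  B2:  IN={a:1; rest ⊤}  OUT={a:1, b:-2; rest ⊤}
  B3:  IN={a:1, b:-2; rest ⊤}  OUT={a:1, b:-2; rest ⊤}

Merge at B1: IN[B1] = OUT[B0] ⊔ OUT[B2] = {a: ⊤, b: ⊤, c: ⊤, d: ⊤, e: ⊤, f: ⊤}
Applying B1's transfer function to that IN value gives OUT[B1] (row B1 above).

Answer: {a: 1, b: ⊤, c: ⊤, d: ⊤, e: ⊤, f: ⊤}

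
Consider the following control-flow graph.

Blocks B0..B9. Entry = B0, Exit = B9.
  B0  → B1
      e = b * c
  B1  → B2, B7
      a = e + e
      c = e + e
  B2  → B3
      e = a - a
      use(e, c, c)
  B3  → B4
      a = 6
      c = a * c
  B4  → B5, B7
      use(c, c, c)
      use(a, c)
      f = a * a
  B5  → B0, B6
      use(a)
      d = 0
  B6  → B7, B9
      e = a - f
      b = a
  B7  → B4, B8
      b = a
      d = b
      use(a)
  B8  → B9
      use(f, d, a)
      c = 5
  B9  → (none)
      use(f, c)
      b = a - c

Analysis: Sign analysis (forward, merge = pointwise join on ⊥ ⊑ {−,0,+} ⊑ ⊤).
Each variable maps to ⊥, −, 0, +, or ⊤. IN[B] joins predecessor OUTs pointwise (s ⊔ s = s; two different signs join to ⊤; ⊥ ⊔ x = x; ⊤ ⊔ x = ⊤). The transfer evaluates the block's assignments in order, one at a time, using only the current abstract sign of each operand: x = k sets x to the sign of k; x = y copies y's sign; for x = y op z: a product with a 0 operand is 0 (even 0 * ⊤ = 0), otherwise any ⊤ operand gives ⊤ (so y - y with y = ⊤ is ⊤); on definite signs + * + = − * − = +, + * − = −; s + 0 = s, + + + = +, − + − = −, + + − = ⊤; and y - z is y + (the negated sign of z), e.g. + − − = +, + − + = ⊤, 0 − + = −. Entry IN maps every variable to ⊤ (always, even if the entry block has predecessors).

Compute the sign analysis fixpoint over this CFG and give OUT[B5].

Fixpoint table:
  B0: | IN=(all ⊤) | OUT=(all ⊤)
  B1: | IN=(all ⊤) | OUT=(all ⊤)
  B2: | IN=(all ⊤) | OUT=(all ⊤)
  B3: | IN=(all ⊤) | OUT={a:+; rest ⊤}
  B4: | IN=(all ⊤) | OUT=(all ⊤)
  B5: | IN=(all ⊤) | OUT={d:0; rest ⊤}
  B6: | IN={d:0; rest ⊤} | OUT={d:0; rest ⊤}
  B7: | IN=(all ⊤) | OUT=(all ⊤)
  B8: | IN=(all ⊤) | OUT={c:+; rest ⊤}
  B9: | IN=(all ⊤) | OUT=(all ⊤)

Merge at B5: IN[B5] = OUT[B4] = {a: ⊤, b: ⊤, c: ⊤, d: ⊤, e: ⊤, f: ⊤}
Applying B5's transfer function to that IN value gives OUT[B5] (row B5 above).

Answer: {a: ⊤, b: ⊤, c: ⊤, d: 0, e: ⊤, f: ⊤}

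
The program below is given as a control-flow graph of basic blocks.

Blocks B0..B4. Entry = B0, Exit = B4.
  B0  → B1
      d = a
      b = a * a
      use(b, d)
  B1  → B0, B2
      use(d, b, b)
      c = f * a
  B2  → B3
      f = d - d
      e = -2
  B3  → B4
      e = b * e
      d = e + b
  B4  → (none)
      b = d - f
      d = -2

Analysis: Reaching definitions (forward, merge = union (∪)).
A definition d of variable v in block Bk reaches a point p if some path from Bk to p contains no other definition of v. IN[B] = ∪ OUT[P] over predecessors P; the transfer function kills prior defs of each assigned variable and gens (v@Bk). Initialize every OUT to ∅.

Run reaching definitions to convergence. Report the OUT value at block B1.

Answer: {b@B0, c@B1, d@B0}

Working:
Converged values:
  B0: | IN={b@B0, c@B1, d@B0} | OUT={b@B0, c@B1, d@B0}
  B1: | IN={b@B0, c@B1, d@B0} | OUT={b@B0, c@B1, d@B0}
  B2: | IN={b@B0, c@B1, d@B0} | OUT={b@B0, c@B1, d@B0, e@B2, f@B2}
  B3: | IN={b@B0, c@B1, d@B0, e@B2, f@B2} | OUT={b@B0, c@B1, d@B3, e@B3, f@B2}
  B4: | IN={b@B0, c@B1, d@B3, e@B3, f@B2} | OUT={b@B4, c@B1, d@B4, e@B3, f@B2}

Merge at B1: IN[B1] = OUT[B0] = {b@B0, c@B1, d@B0}
Applying B1's transfer function to that IN value gives OUT[B1] (row B1 above).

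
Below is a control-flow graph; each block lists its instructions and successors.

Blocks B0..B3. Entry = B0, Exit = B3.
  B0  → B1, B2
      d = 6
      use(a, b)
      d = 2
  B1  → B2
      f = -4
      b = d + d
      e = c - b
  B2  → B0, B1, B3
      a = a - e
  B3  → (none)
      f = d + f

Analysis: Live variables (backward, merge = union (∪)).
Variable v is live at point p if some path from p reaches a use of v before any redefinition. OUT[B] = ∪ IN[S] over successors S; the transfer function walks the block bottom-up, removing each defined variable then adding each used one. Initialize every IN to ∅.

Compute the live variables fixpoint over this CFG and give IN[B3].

Fixpoint table:
  B0:   IN={a, b, c, e, f}   OUT={a, b, c, d, e, f}
  B1:   IN={a, c, d}   OUT={a, b, c, d, e, f}
  B2:   IN={a, b, c, d, e, f}   OUT={a, b, c, d, e, f}
  B3:   IN={d, f}   OUT={}

B3 is the boundary node: OUT[B3] = {}
Applying B3's transfer function to that OUT value gives IN[B3] (row B3 above).

Answer: {d, f}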